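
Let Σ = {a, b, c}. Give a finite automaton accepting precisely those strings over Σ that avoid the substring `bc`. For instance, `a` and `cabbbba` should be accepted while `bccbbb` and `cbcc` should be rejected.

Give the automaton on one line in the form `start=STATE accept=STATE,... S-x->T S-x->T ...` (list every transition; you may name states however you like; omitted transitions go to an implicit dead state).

Track partial matches of the forbidden pattern `bc`. State s2 is a dead state reached once `bc` has occurred; every other state accepts. s0 means no part of `bc` is currently matched.
3 states suffice.
        a   b   c  
>* s0   s0  s1  s0 
 * s1   s0  s1  s2 
   s2   s2  s2  s2 
(> = start, * = accepting)

start=s0 accept=s0,s1 s0-a->s0 s0-b->s1 s0-c->s0 s1-a->s0 s1-b->s1 s1-c->s2 s2-a->s2 s2-b->s2 s2-c->s2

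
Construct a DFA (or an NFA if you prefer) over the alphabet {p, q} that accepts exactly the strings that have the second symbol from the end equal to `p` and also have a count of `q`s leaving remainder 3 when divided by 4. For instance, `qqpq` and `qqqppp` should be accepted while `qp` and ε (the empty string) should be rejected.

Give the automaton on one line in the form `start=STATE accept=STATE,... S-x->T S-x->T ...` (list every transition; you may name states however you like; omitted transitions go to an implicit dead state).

start=S0 accept=S12,S15 S0-p->S1 S0-q->S2 S1-p->S3 S1-q->S4 S2-p->S5 S2-q->S6 S3-p->S3 S3-q->S4 S4-p->S5 S4-q->S6 S5-p->S7 S5-q->S8 S6-p->S9 S6-q->S10 S7-p->S7 S7-q->S8 S8-p->S9 S8-q->S10 S9-p->S11 S9-q->S12 S10-p->S13 S10-q->S14 S11-p->S11 S11-q->S12 S12-p->S13 S12-q->S14 S13-p->S15 S13-q->S16 S14-p->S17 S14-q->S18 S15-p->S15 S15-q->S16 S16-p->S17 S16-q->S18 S17-p->S3 S17-q->S4 S18-p->S5 S18-q->S6

Run two small machines in parallel and take their product. The first has 7 states tracking the last 2 symbols read; the second has 4 states tracking the count of `q`s modulo 4. A product state is a pair (one from each), accepting exactly when both do.
A 19-state machine:
          p    q  
>  S0     S1   S2 
   S1     S3   S4 
   S2     S5   S6 
   S3     S3   S4 
   S4     S5   S6 
   S5     S7   S8 
   S6     S9  S10 
   S7     S7   S8 
   S8     S9  S10 
   S9    S11  S12 
   S10   S13  S14 
   S11   S11  S12 
 * S12   S13  S14 
   S13   S15  S16 
   S14   S17  S18 
 * S15   S15  S16 
   S16   S17  S18 
   S17    S3   S4 
   S18    S5   S6 
(> = start, * = accepting)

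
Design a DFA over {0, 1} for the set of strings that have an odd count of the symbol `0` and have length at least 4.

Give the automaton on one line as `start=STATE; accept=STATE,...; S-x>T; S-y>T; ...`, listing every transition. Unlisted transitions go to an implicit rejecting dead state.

Build one automaton per condition and run them in lockstep. The first has 2 states tracking the count of `0`s modulo 2; the second has 6 states tracking the input length, saturating at 5. A product state is a pair (one from each), accepting exactly when both do. Minimizing collapses redundant product states.
With 8 states:
        0   1  
>  s0   s1  s2 
   s1   s3  s4 
   s2   s4  s3 
   s3   s5  s6 
   s4   s6  s5 
   s5   s6  s7 
   s6   s7  s6 
 * s7   s6  s7 
(> = start, * = accepting)

start=s0; accept=s7; s0-0>s1; s0-1>s2; s1-0>s3; s1-1>s4; s2-0>s4; s2-1>s3; s3-0>s5; s3-1>s6; s4-0>s6; s4-1>s5; s5-0>s6; s5-1>s7; s6-0>s7; s6-1>s6; s7-0>s6; s7-1>s7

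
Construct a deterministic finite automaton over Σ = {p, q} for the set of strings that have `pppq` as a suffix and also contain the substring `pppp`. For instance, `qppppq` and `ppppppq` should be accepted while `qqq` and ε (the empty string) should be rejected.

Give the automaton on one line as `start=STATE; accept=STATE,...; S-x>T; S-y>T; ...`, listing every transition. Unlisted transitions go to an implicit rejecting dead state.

Run two small machines in parallel and take their product. The first has 5 states tracking how much of the suffix `pppq` has currently been matched; the second has 5 states tracking whether and how much of `pppp` has been seen. A product state is a pair (one from each), accepting exactly when both do. Equivalent product states are then merged.
9 states suffice.
        p   q  
>  S0   S1  S0 
   S1   S2  S0 
   S2   S3  S0 
   S3   S4  S0 
   S4   S4  S5 
 * S5   S6  S7 
   S6   S8  S7 
   S7   S6  S7 
   S8   S4  S7 
(> = start, * = accepting)

start=S0; accept=S5; S0-p>S1; S0-q>S0; S1-p>S2; S1-q>S0; S2-p>S3; S2-q>S0; S3-p>S4; S3-q>S0; S4-p>S4; S4-q>S5; S5-p>S6; S5-q>S7; S6-p>S8; S6-q>S7; S7-p>S6; S7-q>S7; S8-p>S4; S8-q>S7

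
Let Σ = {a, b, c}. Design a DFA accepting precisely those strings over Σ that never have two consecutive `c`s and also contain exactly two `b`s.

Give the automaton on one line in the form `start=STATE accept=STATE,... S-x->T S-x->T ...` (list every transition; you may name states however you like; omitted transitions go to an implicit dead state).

Handle the two conditions separately and then intersect. One (3 states) tracks partial matches of the forbidden pattern `cc`; the other (4 states) tracks the count of `b`s, saturating at 3. Each combined state is a pair, one component from each; accept when both components accept. Equivalent product states are then merged.
        a   b   c  
>  q0   q0  q1  q2 
   q1   q1  q3  q4 
   q2   q0  q1  q5 
 * q3   q3  q5  q6 
   q4   q1  q3  q5 
   q5   q5  q5  q5 
 * q6   q3  q5  q5 
(> = start, * = accepting)

start=q0 accept=q3,q6 q0-a->q0 q0-b->q1 q0-c->q2 q1-a->q1 q1-b->q3 q1-c->q4 q2-a->q0 q2-b->q1 q2-c->q5 q3-a->q3 q3-b->q5 q3-c->q6 q4-a->q1 q4-b->q3 q4-c->q5 q5-a->q5 q5-b->q5 q5-c->q5 q6-a->q3 q6-b->q5 q6-c->q5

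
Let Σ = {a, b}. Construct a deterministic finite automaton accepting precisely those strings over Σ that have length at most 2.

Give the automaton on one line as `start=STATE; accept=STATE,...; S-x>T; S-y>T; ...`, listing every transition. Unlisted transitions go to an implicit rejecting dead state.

start=q0; accept=q0,q1,q2; q0-a>q1; q0-b>q1; q1-a>q2; q1-b>q2; q2-a>q3; q2-b>q3; q3-a>q3; q3-b>q3

We only need to distinguish lengths 0, 1, …, 2, and '>2'. Chain q0 → q1 → q2 → q3 on every symbol, with q3 looping. Accepting states: {q0, q1, q2}.
With 4 states:
        a   b  
>* q0   q1  q1 
 * q1   q2  q2 
 * q2   q3  q3 
   q3   q3  q3 
(> = start, * = accepting)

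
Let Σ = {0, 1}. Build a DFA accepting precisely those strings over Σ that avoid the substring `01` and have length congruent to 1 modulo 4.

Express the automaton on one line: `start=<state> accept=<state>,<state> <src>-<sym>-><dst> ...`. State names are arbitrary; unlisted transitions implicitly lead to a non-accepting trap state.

start=A accept=B,C A-0->B A-1->C B-0->D B-1->E C-0->D C-1->F D-0->G D-1->E E-0->E E-1->E F-0->G F-1->H G-0->I G-1->E H-0->I H-1->A I-0->B I-1->E

Handle the two conditions separately and then intersect. The first has 3 states tracking partial matches of the forbidden pattern `01`; the second has 4 states tracking the input length modulo 4. A product state is a pair (one from each), accepting exactly when both do. Equivalent product states are then merged.
A 9-state machine:
       0  1 
>  A   B  C 
 * B   D  E 
 * C   D  F 
   D   G  E 
   E   E  E 
   F   G  H 
   G   I  E 
   H   I  A 
   I   B  E 
(> = start, * = accepting)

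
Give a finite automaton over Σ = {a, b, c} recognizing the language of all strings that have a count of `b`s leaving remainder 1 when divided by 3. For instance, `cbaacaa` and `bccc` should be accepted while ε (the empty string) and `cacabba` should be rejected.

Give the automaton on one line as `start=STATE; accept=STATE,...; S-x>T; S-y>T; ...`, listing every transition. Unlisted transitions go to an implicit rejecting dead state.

start=q0; accept=q1; q0-a>q0; q0-b>q1; q0-c>q0; q1-a>q1; q1-b>q2; q1-c>q1; q2-a>q2; q2-b>q0; q2-c>q2

The only thing that matters is how many `b`s have appeared, reduced mod 3. Use one state per residue: q0 for 0, …, q2 for 2. Reading `b` moves to the next residue; anything else stays put. q1 is accepting.
With 3 states:
        a   b   c  
>  q0   q0  q1  q0 
 * q1   q1  q2  q1 
   q2   q2  q0  q2 
(> = start, * = accepting)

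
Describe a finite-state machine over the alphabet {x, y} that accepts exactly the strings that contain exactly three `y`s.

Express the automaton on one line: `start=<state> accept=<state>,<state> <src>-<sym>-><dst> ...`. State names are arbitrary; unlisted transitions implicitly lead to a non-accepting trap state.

start=q0 accept=q3 q0-x->q0 q0-y->q1 q1-x->q1 q1-y->q2 q2-x->q2 q2-y->q3 q3-x->q3 q3-y->q4 q4-x->q4 q4-y->q4

Only the number of `y`s matters, and only up to 4. Make a chain q0 → q1 → q2 → q3 → q4 advanced by each `y` (with q4 absorbing); every other symbol self-loops. The accepting set is {q3}.
A 5-state machine:
        x   y  
>  q0   q0  q1 
   q1   q1  q2 
   q2   q2  q3 
 * q3   q3  q4 
   q4   q4  q4 
(> = start, * = accepting)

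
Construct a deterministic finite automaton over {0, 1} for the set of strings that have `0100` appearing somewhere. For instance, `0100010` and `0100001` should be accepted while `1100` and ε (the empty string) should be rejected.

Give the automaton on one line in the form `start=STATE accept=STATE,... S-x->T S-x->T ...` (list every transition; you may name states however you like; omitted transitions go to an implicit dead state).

Track how much of `0100` has been matched so far: state s0 is no progress, s4 is the absorbing accept state reached once `0100` has occurred. Intermediate states record partial matches; on a mismatch, fall back to the longest reusable overlap.
        0   1  
>  s0   s1  s0 
   s1   s1  s2 
   s2   s3  s0 
   s3   s4  s2 
 * s4   s4  s4 
(> = start, * = accepting)

start=s0 accept=s4 s0-0->s1 s0-1->s0 s1-0->s1 s1-1->s2 s2-0->s3 s2-1->s0 s3-0->s4 s3-1->s2 s4-0->s4 s4-1->s4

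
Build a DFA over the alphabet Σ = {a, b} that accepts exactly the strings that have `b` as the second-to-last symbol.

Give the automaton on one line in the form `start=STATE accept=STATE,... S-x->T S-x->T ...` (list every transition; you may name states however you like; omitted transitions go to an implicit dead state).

start=s0 accept=s5,s6 s0-a->s1 s0-b->s2 s1-a->s3 s1-b->s4 s2-a->s5 s2-b->s6 s3-a->s3 s3-b->s4 s4-a->s5 s4-b->s6 s5-a->s3 s5-b->s4 s6-a->s5 s6-b->s6

Because acceptance depends on a position counted from the end, the machine has to buffer the most recent 2 symbols. Make each state the string of the last up-to-2 symbols read; on input `x` shift the window left and append `x`. Accept when the buffered window has length 2 and begins with `b`.
        a   b  
>  s0   s1  s2 
   s1   s3  s4 
   s2   s5  s6 
   s3   s3  s4 
   s4   s5  s6 
 * s5   s3  s4 
 * s6   s5  s6 
(> = start, * = accepting)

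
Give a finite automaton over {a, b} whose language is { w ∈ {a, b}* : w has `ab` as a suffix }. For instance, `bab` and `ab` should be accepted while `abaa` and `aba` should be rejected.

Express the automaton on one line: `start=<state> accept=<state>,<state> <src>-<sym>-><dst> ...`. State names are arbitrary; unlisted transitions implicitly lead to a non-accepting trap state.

Let each state record the length of the longest suffix of the input read so far that is also a prefix of `ab`. S1 means the last symbol is `a`; S2 means the last 2 symbols are `ab`. Accept only at S2, where the string currently ends in `ab`.
With 3 states:
        a   b  
>  S0   S1  S0 
   S1   S1  S2 
 * S2   S1  S0 
(> = start, * = accepting)

start=S0 accept=S2 S0-a->S1 S0-b->S0 S1-a->S1 S1-b->S2 S2-a->S1 S2-b->S0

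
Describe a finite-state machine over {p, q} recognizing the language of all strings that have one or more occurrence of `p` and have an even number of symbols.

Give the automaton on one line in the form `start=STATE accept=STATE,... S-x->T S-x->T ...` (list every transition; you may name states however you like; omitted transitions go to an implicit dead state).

start=A accept=D,E A-p->B A-q->C B-p->D B-q->E C-p->E C-q->A D-p->F D-q->F E-p->F E-q->B F-p->D F-q->D

Run two small machines in parallel and take their product. One (3 states) tracks the count of `p`s, saturating at 2; the other (2 states) tracks the input length modulo 2. Each combined state is a pair, one component from each; accept when both components accept.
A 6-state machine:
       p  q 
>  A   B  C 
   B   D  E 
   C   E  A 
 * D   F  F 
 * E   F  B 
   F   D  D 
(> = start, * = accepting)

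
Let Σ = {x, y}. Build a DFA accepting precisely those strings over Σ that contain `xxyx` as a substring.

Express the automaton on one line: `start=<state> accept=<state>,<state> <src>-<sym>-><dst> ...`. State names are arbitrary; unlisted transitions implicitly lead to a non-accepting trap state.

start=q0 accept=q4 q0-x->q1 q0-y->q0 q1-x->q2 q1-y->q0 q2-x->q2 q2-y->q3 q3-x->q4 q3-y->q0 q4-x->q4 q4-y->q4

States q0..q3 record the length of the longest prefix of `xxyx` that matches the current input suffix. Reaching q4 means `xxyx` has been seen, and we stay there forever. Accept from q4.
A 5-state machine:
        x   y  
>  q0   q1  q0 
   q1   q2  q0 
   q2   q2  q3 
   q3   q4  q0 
 * q4   q4  q4 
(> = start, * = accepting)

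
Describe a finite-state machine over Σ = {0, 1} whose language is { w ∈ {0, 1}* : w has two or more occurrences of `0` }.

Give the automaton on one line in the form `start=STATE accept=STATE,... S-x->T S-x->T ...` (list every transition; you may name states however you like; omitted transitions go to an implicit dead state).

start=S0 accept=S2,S3 S0-0->S1 S0-1->S0 S1-0->S2 S1-1->S1 S2-0->S3 S2-1->S2 S3-0->S3 S3-1->S3

Only the number of `0`s matters, and only up to 3. Make a chain S0 → S1 → S2 → S3 advanced by each `0` (with S3 absorbing); every other symbol self-loops. The accepting set is {S2, S3}.
A 4-state machine:
        0   1  
>  S0   S1  S0 
   S1   S2  S1 
 * S2   S3  S2 
 * S3   S3  S3 
(> = start, * = accepting)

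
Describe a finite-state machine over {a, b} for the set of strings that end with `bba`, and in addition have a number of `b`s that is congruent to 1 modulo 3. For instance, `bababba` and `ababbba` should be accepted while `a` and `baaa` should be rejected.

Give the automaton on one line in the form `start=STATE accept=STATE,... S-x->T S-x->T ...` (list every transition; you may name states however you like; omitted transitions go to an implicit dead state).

start=q0 accept=q11 q0-a->q0 q0-b->q1 q1-a->q2 q1-b->q3 q2-a->q2 q2-b->q4 q3-a->q5 q3-b->q6 q4-a->q7 q4-b->q6 q5-a->q7 q5-b->q8 q6-a->q9 q6-b->q10 q7-a->q7 q7-b->q8 q8-a->q0 q8-b->q10 q9-a->q0 q9-b->q1 q10-a->q11 q10-b->q3 q11-a->q2 q11-b->q4

Run two small machines in parallel and take their product. The first has 4 states tracking how much of the suffix `bba` has currently been matched; the second has 3 states tracking the count of `b`s modulo 3. A product state is a pair (one from each), accepting exactly when both do.
A 12-state machine:
          a    b  
>  q0     q0   q1 
   q1     q2   q3 
   q2     q2   q4 
   q3     q5   q6 
   q4     q7   q6 
   q5     q7   q8 
   q6     q9  q10 
   q7     q7   q8 
   q8     q0  q10 
   q9     q0   q1 
   q10   q11   q3 
 * q11    q2   q4 
(> = start, * = accepting)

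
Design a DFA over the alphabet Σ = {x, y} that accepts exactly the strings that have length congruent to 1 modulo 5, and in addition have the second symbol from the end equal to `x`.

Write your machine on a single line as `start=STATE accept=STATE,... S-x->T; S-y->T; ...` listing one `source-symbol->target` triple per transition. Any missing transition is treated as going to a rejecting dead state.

start=A; accept=G; A-x->B; A-y->B; B-x->C; B-y->C; C-x->D; C-y->D; D-x->E; D-y->E; E-x->F; E-y->A; F-x->G; F-y->G; G-x->C; G-y->C

Handle the two conditions separately and then intersect. One (5 states) tracks the input length modulo 5; the other (7 states) tracks the last 2 symbols read. Each combined state is a pair, one component from each; accept when both components accept. After merging equivalent states the machine shrinks.
With 7 states:
       x  y 
>  A   B  B 
   B   C  C 
   C   D  D 
   D   E  E 
   E   F  A 
   F   G  G 
 * G   C  C 
(> = start, * = accepting)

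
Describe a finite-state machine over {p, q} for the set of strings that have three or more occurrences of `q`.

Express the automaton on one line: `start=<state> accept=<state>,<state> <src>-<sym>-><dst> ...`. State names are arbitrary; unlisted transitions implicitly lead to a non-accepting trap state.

start=A accept=D,E A-p->A A-q->B B-p->B B-q->C C-p->C C-q->D D-p->D D-q->E E-p->E E-q->E

Count `q`s, saturating at 4: states A through D mean 0 through 3 `q`s seen; E means more than 3. Each `q` increments (capped at E); other symbols loop. Accept from {D, E}.
5 states suffice.
       p  q 
>  A   A  B 
   B   B  C 
   C   C  D 
 * D   D  E 
 * E   E  E 
(> = start, * = accepting)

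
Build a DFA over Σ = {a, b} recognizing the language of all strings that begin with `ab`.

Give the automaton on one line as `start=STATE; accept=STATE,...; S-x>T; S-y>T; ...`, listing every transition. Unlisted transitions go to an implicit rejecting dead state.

Check the first 2 symbols one by one: q0 through q1 record how many have matched `ab` so far; any wrong symbol goes to the dead state q3. After all 2 match we enter the accepting sink q2.
A 4-state machine:
        a   b  
>  q0   q1  q3 
   q1   q3  q2 
 * q2   q2  q2 
   q3   q3  q3 
(> = start, * = accepting)

start=q0; accept=q2; q0-a>q1; q0-b>q3; q1-a>q3; q1-b>q2; q2-a>q2; q2-b>q2; q3-a>q3; q3-b>q3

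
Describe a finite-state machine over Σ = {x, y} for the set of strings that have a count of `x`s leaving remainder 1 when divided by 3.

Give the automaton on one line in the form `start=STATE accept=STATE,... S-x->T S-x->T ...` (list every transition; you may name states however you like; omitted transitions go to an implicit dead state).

start=S0 accept=S1 S0-x->S1 S0-y->S0 S1-x->S2 S1-y->S1 S2-x->S0 S2-y->S2

The only thing that matters is how many `x`s have appeared, reduced mod 3. Use one state per residue: S0 for 0, …, S2 for 2. Reading `x` moves to the next residue; anything else stays put. S1 is accepting.
3 states suffice.
        x   y  
>  S0   S1  S0 
 * S1   S2  S1 
   S2   S0  S2 
(> = start, * = accepting)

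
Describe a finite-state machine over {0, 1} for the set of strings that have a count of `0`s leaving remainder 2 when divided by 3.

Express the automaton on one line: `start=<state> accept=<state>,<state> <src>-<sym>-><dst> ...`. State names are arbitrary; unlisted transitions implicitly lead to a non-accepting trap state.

start=s0 accept=s2 s0-0->s1 s0-1->s0 s1-0->s2 s1-1->s1 s2-0->s0 s2-1->s2

The only thing that matters is how many `0`s have appeared, reduced mod 3. Use one state per residue: s0 for 0, …, s2 for 2. Reading `0` moves to the next residue; anything else stays put. s2 is accepting.
A 3-state machine:
        0   1  
>  s0   s1  s0 
   s1   s2  s1 
 * s2   s0  s2 
(> = start, * = accepting)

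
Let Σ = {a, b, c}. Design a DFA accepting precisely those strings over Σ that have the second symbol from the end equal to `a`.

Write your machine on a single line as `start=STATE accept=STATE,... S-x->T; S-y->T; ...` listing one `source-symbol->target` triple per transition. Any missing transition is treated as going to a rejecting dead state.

start=s0; accept=s4,s5,s6; s0-a->s1; s0-b->s2; s0-c->s3; s1-a->s4; s1-b->s5; s1-c->s6; s2-a->s7; s2-b->s8; s2-c->s9; s3-a->s10; s3-b->s11; s3-c->s12; s4-a->s4; s4-b->s5; s4-c->s6; s5-a->s7; s5-b->s8; s5-c->s9; s6-a->s10; s6-b->s11; s6-c->s12; s7-a->s4; s7-b->s5; s7-c->s6; s8-a->s7; s8-b->s8; s8-c->s9; s9-a->s10; s9-b->s11; s9-c->s12; s10-a->s4; s10-b->s5; s10-c->s6; s11-a->s7; s11-b->s8; s11-c->s9; s12-a->s10; s12-b->s11; s12-c->s12

Because acceptance depends on a position counted from the end, the machine has to buffer the most recent 2 symbols. Make each state the string of the last up-to-2 symbols read; on input `x` shift the window left and append `x`. Accept when the buffered window has length 2 and begins with `a`.
A 13-state machine:
          a    b    c  
>  s0     s1   s2   s3 
   s1     s4   s5   s6 
   s2     s7   s8   s9 
   s3    s10  s11  s12 
 * s4     s4   s5   s6 
 * s5     s7   s8   s9 
 * s6    s10  s11  s12 
   s7     s4   s5   s6 
   s8     s7   s8   s9 
   s9    s10  s11  s12 
   s10    s4   s5   s6 
   s11    s7   s8   s9 
   s12   s10  s11  s12 
(> = start, * = accepting)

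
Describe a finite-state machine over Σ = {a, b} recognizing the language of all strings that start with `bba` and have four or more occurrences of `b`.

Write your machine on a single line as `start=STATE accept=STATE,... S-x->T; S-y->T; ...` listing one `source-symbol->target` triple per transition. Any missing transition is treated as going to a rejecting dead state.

start=S0; accept=S6; S0-a->S1; S0-b->S2; S1-a->S1; S1-b->S1; S2-a->S1; S2-b->S3; S3-a->S4; S3-b->S1; S4-a->S4; S4-b->S5; S5-a->S5; S5-b->S6; S6-a->S6; S6-b->S6

Handle the two conditions separately and then intersect. One (5 states) tracks whether the input so far still matches the prefix `bba`; the other (6 states) tracks the count of `b`s, saturating at 5. Each combined state is a pair, one component from each; accept when both components accept. After merging equivalent states the machine shrinks.
7 states suffice.
        a   b  
>  S0   S1  S2 
   S1   S1  S1 
   S2   S1  S3 
   S3   S4  S1 
   S4   S4  S5 
   S5   S5  S6 
 * S6   S6  S6 
(> = start, * = accepting)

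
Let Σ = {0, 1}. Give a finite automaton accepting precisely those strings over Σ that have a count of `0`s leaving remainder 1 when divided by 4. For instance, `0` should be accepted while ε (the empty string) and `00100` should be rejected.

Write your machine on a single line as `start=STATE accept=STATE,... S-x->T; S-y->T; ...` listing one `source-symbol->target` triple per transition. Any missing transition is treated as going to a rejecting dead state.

Keep the running count of `0`s modulo 4: each `0` advances along the cycle S0 → S1 → S2 → S3 → S0 while other symbols loop. Accept at S1.
        0   1  
>  S0   S1  S0 
 * S1   S2  S1 
   S2   S3  S2 
   S3   S0  S3 
(> = start, * = accepting)

start=S0; accept=S1; S0-0->S1; S0-1->S0; S1-0->S2; S1-1->S1; S2-0->S3; S2-1->S2; S3-0->S0; S3-1->S3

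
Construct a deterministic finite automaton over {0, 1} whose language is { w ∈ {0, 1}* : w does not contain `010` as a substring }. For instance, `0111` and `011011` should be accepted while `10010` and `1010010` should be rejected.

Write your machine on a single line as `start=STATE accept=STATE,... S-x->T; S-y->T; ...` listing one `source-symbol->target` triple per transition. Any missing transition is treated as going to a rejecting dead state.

Track partial matches of the forbidden pattern `010`. State q3 is a dead state reached once `010` has occurred; every other state accepts. q0 means no part of `010` is currently matched.
        0   1  
>* q0   q1  q0 
 * q1   q1  q2 
 * q2   q3  q0 
   q3   q3  q3 
(> = start, * = accepting)

start=q0; accept=q0,q1,q2; q0-0->q1; q0-1->q0; q1-0->q1; q1-1->q2; q2-0->q3; q2-1->q0; q3-0->q3; q3-1->q3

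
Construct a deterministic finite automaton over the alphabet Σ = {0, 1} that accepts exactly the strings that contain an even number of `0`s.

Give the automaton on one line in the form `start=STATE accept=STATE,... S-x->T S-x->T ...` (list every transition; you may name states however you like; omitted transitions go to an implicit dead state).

The only thing that matters is how many `0`s have appeared, reduced mod 2. Use one state per residue: q0 for 0, …, q1 for 1. Reading `0` moves to the next residue; anything else stays put. q0 is accepting.
A 2-state machine:
        0   1  
>* q0   q1  q0 
   q1   q0  q1 
(> = start, * = accepting)

start=q0 accept=q0 q0-0->q1 q0-1->q0 q1-0->q0 q1-1->q1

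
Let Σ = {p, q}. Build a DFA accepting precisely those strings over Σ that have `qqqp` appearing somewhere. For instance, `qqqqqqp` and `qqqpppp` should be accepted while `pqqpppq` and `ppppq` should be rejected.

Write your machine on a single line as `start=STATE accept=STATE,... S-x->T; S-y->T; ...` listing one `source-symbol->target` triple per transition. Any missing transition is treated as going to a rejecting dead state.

States A..D record the length of the longest prefix of `qqqp` that matches the current input suffix. Reaching E means `qqqp` has been seen, and we stay there forever. Accept from E.
       p  q 
>  A   A  B 
   B   A  C 
   C   A  D 
   D   E  D 
 * E   E  E 
(> = start, * = accepting)

start=A; accept=E; A-p->A; A-q->B; B-p->A; B-q->C; C-p->A; C-q->D; D-p->E; D-q->D; E-p->E; E-q->E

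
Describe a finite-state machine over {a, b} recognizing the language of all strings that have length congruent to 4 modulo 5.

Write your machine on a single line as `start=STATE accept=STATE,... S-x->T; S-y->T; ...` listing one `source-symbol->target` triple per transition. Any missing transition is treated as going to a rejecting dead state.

Count input length modulo 5: every symbol advances one step around the cycle S0 → S1 → S2 → S3 → S4 → S0. Accept at S4.
5 states suffice.
        a   b  
>  S0   S1  S1 
   S1   S2  S2 
   S2   S3  S3 
   S3   S4  S4 
 * S4   S0  S0 
(> = start, * = accepting)

start=S0; accept=S4; S0-a->S1; S0-b->S1; S1-a->S2; S1-b->S2; S2-a->S3; S2-b->S3; S3-a->S4; S3-b->S4; S4-a->S0; S4-b->S0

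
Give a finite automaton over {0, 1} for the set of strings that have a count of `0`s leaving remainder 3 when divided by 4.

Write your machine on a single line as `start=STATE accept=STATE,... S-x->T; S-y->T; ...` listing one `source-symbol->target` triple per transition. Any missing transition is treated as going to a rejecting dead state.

start=A; accept=D; A-0->B; A-1->A; B-0->C; B-1->B; C-0->D; C-1->C; D-0->A; D-1->D

Keep the running count of `0`s modulo 4: each `0` advances along the cycle A → B → C → D → A while other symbols loop. Accept at D.
4 states suffice.
       0  1 
>  A   B  A 
   B   C  B 
   C   D  C 
 * D   A  D 
(> = start, * = accepting)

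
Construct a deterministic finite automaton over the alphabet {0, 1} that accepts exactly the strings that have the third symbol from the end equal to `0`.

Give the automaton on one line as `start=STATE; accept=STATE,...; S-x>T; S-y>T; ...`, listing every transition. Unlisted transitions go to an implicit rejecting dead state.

Because acceptance depends on a position counted from the end, the machine has to buffer the most recent 3 symbols. Make each state the string of the last up-to-3 symbols read; on input `x` shift the window left and append `x`. Accept when the buffered window has length 3 and begins with `0`.
With 15 states:
          0    1  
>  q0     q1   q2 
   q1     q3   q4 
   q2     q5   q6 
   q3     q7   q8 
   q4     q9  q10 
   q5    q11  q12 
   q6    q13  q14 
 * q7     q7   q8 
 * q8     q9  q10 
 * q9    q11  q12 
 * q10   q13  q14 
   q11    q7   q8 
   q12    q9  q10 
   q13   q11  q12 
   q14   q13  q14 
(> = start, * = accepting)

start=q0; accept=q7,q8,q9,q10; q0-0>q1; q0-1>q2; q1-0>q3; q1-1>q4; q2-0>q5; q2-1>q6; q3-0>q7; q3-1>q8; q4-0>q9; q4-1>q10; q5-0>q11; q5-1>q12; q6-0>q13; q6-1>q14; q7-0>q7; q7-1>q8; q8-0>q9; q8-1>q10; q9-0>q11; q9-1>q12; q10-0>q13; q10-1>q14; q11-0>q7; q11-1>q8; q12-0>q9; q12-1>q10; q13-0>q11; q13-1>q12; q14-0>q13; q14-1>q14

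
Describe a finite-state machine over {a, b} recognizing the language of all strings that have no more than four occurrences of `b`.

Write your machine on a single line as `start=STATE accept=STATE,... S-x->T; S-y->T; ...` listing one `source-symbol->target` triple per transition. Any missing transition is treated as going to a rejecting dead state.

Count `b`s, saturating at 5: states q0 through q4 mean 0 through 4 `b`s seen; q5 means more than 4. Each `b` increments (capped at q5); other symbols loop. Accept from {q0, q1, q2, q3, q4}.
        a   b  
>* q0   q0  q1 
 * q1   q1  q2 
 * q2   q2  q3 
 * q3   q3  q4 
 * q4   q4  q5 
   q5   q5  q5 
(> = start, * = accepting)

start=q0; accept=q0,q1,q2,q3,q4; q0-a->q0; q0-b->q1; q1-a->q1; q1-b->q2; q2-a->q2; q2-b->q3; q3-a->q3; q3-b->q4; q4-a->q4; q4-b->q5; q5-a->q5; q5-b->q5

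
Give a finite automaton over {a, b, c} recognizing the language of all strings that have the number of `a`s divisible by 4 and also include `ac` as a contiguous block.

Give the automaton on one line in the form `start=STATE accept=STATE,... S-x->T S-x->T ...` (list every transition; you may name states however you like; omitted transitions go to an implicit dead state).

Handle the two conditions separately and then intersect. The first has 4 states tracking the count of `a`s modulo 4; the second has 3 states tracking whether and how much of `ac` has been seen. A product state is a pair (one from each), accepting exactly when both do.
12 states suffice.
          a    b    c  
>  S0     S1   S0   S0 
   S1     S2   S3   S4 
   S2     S5   S6   S7 
   S3     S2   S3   S3 
   S4     S7   S4   S4 
   S5     S8   S9  S10 
   S6     S5   S6   S6 
   S7    S10   S7   S7 
   S8     S1   S0  S11 
   S9     S8   S9   S9 
   S10   S11  S10  S10 
 * S11    S4  S11  S11 
(> = start, * = accepting)

start=S0 accept=S11 S0-a->S1 S0-b->S0 S0-c->S0 S1-a->S2 S1-b->S3 S1-c->S4 S2-a->S5 S2-b->S6 S2-c->S7 S3-a->S2 S3-b->S3 S3-c->S3 S4-a->S7 S4-b->S4 S4-c->S4 S5-a->S8 S5-b->S9 S5-c->S10 S6-a->S5 S6-b->S6 S6-c->S6 S7-a->S10 S7-b->S7 S7-c->S7 S8-a->S1 S8-b->S0 S8-c->S11 S9-a->S8 S9-b->S9 S9-c->S9 S10-a->S11 S10-b->S10 S10-c->S10 S11-a->S4 S11-b->S11 S11-c->S11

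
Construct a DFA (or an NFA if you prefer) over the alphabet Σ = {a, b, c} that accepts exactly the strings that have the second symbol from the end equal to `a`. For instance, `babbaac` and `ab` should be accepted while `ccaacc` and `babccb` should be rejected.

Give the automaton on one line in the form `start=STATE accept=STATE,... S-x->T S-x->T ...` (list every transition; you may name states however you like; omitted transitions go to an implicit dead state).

start=q0 accept=q4,q5,q6 q0-a->q1 q0-b->q2 q0-c->q3 q1-a->q4 q1-b->q5 q1-c->q6 q2-a->q7 q2-b->q8 q2-c->q9 q3-a->q10 q3-b->q11 q3-c->q12 q4-a->q4 q4-b->q5 q4-c->q6 q5-a->q7 q5-b->q8 q5-c->q9 q6-a->q10 q6-b->q11 q6-c->q12 q7-a->q4 q7-b->q5 q7-c->q6 q8-a->q7 q8-b->q8 q8-c->q9 q9-a->q10 q9-b->q11 q9-c->q12 q10-a->q4 q10-b->q5 q10-c->q6 q11-a->q7 q11-b->q8 q11-c->q9 q12-a->q10 q12-b->q11 q12-c->q12

Because acceptance depends on a position counted from the end, the machine has to buffer the most recent 2 symbols. Make each state the string of the last up-to-2 symbols read; on input `x` shift the window left and append `x`. Accept when the buffered window has length 2 and begins with `a`.
With 13 states:
          a    b    c  
>  q0     q1   q2   q3 
   q1     q4   q5   q6 
   q2     q7   q8   q9 
   q3    q10  q11  q12 
 * q4     q4   q5   q6 
 * q5     q7   q8   q9 
 * q6    q10  q11  q12 
   q7     q4   q5   q6 
   q8     q7   q8   q9 
   q9    q10  q11  q12 
   q10    q4   q5   q6 
   q11    q7   q8   q9 
   q12   q10  q11  q12 
(> = start, * = accepting)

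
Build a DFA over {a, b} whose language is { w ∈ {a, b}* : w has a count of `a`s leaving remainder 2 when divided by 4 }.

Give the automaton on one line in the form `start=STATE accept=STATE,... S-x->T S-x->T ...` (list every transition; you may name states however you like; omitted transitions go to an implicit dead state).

start=q0 accept=q2 q0-a->q1 q0-b->q0 q1-a->q2 q1-b->q1 q2-a->q3 q2-b->q2 q3-a->q0 q3-b->q3

Keep the running count of `a`s modulo 4: each `a` advances along the cycle q0 → q1 → q2 → q3 → q0 while other symbols loop. Accept at q2.
4 states suffice.
        a   b  
>  q0   q1  q0 
   q1   q2  q1 
 * q2   q3  q2 
   q3   q0  q3 
(> = start, * = accepting)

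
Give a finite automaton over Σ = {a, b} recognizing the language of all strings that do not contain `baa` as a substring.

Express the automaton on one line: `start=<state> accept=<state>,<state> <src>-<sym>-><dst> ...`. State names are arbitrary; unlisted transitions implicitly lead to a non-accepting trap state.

This is the complement of 'contains `baa`'. Use the same substring-matching states — q0 through q3 holding how much of `baa` has just been matched — but flip the accepting set: everything except the trap q3 accepts.
A 4-state machine:
        a   b  
>* q0   q0  q1 
 * q1   q2  q1 
 * q2   q3  q1 
   q3   q3  q3 
(> = start, * = accepting)

start=q0 accept=q0,q1,q2 q0-a->q0 q0-b->q1 q1-a->q2 q1-b->q1 q2-a->q3 q2-b->q1 q3-a->q3 q3-b->q3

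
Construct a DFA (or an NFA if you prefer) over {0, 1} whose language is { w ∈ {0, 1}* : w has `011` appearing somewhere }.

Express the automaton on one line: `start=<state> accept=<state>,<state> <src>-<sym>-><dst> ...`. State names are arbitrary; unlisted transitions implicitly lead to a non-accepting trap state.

States A..C record the length of the longest prefix of `011` that matches the current input suffix. Reaching D means `011` has been seen, and we stay there forever. Accept from D.
With 4 states:
       0  1 
>  A   B  A 
   B   B  C 
   C   B  D 
 * D   D  D 
(> = start, * = accepting)

start=A accept=D A-0->B A-1->A B-0->B B-1->C C-0->B C-1->D D-0->D D-1->D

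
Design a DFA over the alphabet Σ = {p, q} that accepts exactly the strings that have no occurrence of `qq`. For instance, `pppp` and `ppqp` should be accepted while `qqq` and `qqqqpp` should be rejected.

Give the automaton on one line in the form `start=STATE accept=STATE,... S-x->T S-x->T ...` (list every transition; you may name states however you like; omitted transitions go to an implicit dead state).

start=A accept=A,B A-p->A A-q->B B-p->A B-q->C C-p->C C-q->C

Track partial matches of the forbidden pattern `qq`. State C is a dead state reached once `qq` has occurred; every other state accepts. A means no part of `qq` is currently matched.
       p  q 
>* A   A  B 
 * B   A  C 
   C   C  C 
(> = start, * = accepting)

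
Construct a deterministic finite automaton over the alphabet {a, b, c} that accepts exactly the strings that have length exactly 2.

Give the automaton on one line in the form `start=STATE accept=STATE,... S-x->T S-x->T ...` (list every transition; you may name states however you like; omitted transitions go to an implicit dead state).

Count input length up to 3: every symbol moves from s0 toward s3, which means 'more than 2' and absorbs. Accept from {s2}.
4 states suffice.
        a   b   c  
>  s0   s1  s1  s1 
   s1   s2  s2  s2 
 * s2   s3  s3  s3 
   s3   s3  s3  s3 
(> = start, * = accepting)

start=s0 accept=s2 s0-a->s1 s0-b->s1 s0-c->s1 s1-a->s2 s1-b->s2 s1-c->s2 s2-a->s3 s2-b->s3 s2-c->s3 s3-a->s3 s3-b->s3 s3-c->s3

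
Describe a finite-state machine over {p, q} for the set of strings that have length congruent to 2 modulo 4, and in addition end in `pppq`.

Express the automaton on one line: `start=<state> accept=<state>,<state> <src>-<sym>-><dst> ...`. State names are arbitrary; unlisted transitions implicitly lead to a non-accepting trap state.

start=S0 accept=S7 S0-p->S1 S0-q->S1 S1-p->S2 S1-q->S2 S2-p->S3 S2-q->S4 S3-p->S5 S3-q->S0 S4-p->S0 S4-q->S0 S5-p->S6 S5-q->S1 S6-p->S2 S6-q->S7 S7-p->S3 S7-q->S4

Handle the two conditions separately and then intersect. One (4 states) tracks the input length modulo 4; the other (5 states) tracks how much of the suffix `pppq` has currently been matched. Each combined state is a pair, one component from each; accept when both components accept. Equivalent product states are then merged.
With 8 states:
        p   q  
>  S0   S1  S1 
   S1   S2  S2 
   S2   S3  S4 
   S3   S5  S0 
   S4   S0  S0 
   S5   S6  S1 
   S6   S2  S7 
 * S7   S3  S4 
(> = start, * = accepting)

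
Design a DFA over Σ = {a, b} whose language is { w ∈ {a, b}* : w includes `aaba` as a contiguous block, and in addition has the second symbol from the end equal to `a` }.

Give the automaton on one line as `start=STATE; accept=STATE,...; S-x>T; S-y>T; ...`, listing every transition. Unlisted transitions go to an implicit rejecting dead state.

Handle the two conditions separately and then intersect. The first has 5 states tracking whether and how much of `aaba` has been seen; the second has 7 states tracking the last 2 symbols read. A product state is a pair (one from each), accepting exactly when both do. After merging equivalent states the machine shrinks.
An 8-state machine:
        a   b  
>  q0   q1  q0 
   q1   q2  q0 
   q2   q2  q3 
   q3   q4  q0 
   q4   q5  q6 
 * q5   q5  q6 
 * q6   q4  q7 
   q7   q4  q7 
(> = start, * = accepting)

start=q0; accept=q5,q6; q0-a>q1; q0-b>q0; q1-a>q2; q1-b>q0; q2-a>q2; q2-b>q3; q3-a>q4; q3-b>q0; q4-a>q5; q4-b>q6; q5-a>q5; q5-b>q6; q6-a>q4; q6-b>q7; q7-a>q4; q7-b>q7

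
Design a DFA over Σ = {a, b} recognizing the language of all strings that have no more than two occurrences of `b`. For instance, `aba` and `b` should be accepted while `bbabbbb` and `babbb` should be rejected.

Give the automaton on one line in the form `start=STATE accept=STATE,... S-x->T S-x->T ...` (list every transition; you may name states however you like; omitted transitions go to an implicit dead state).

start=q0 accept=q0,q1,q2 q0-a->q0 q0-b->q1 q1-a->q1 q1-b->q2 q2-a->q2 q2-b->q3 q3-a->q3 q3-b->q3

Only the number of `b`s matters, and only up to 3. Make a chain q0 → q1 → q2 → q3 advanced by each `b` (with q3 absorbing); every other symbol self-loops. The accepting set is {q0, q1, q2}.
A 4-state machine:
        a   b  
>* q0   q0  q1 
 * q1   q1  q2 
 * q2   q2  q3 
   q3   q3  q3 
(> = start, * = accepting)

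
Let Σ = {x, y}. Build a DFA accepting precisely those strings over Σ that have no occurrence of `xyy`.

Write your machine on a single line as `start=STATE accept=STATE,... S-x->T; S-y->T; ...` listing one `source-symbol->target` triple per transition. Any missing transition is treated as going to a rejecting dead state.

start=s0; accept=s0,s1,s2; s0-x->s1; s0-y->s0; s1-x->s1; s1-y->s2; s2-x->s1; s2-y->s3; s3-x->s3; s3-y->s3

Track partial matches of the forbidden pattern `xyy`. State s3 is a dead state reached once `xyy` has occurred; every other state accepts. s0 means no part of `xyy` is currently matched.
        x   y  
>* s0   s1  s0 
 * s1   s1  s2 
 * s2   s1  s3 
   s3   s3  s3 
(> = start, * = accepting)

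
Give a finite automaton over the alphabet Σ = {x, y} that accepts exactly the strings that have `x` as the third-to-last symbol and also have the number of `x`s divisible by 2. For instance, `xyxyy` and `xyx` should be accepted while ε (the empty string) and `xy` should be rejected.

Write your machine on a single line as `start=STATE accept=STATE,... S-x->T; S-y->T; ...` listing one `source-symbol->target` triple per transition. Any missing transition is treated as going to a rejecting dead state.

Handle the two conditions separately and then intersect. The first has 15 states tracking the last 3 symbols read; the second has 2 states tracking the count of `x`s modulo 2. A product state is a pair (one from each), accepting exactly when both do.
23 states suffice.
          x    y  
>  q0     q1   q2 
   q1     q3   q4 
   q2     q5   q6 
   q3     q7   q8 
   q4     q9  q10 
   q5    q11  q12 
   q6    q13  q14 
   q7    q15  q16 
 * q8    q17  q18 
 * q9    q19  q20 
   q10   q21  q22 
   q11    q7   q8 
   q12    q9  q10 
   q13   q11  q12 
   q14   q13  q14 
 * q15    q7   q8 
   q16    q9  q10 
   q17   q11  q12 
 * q18   q13  q14 
   q19   q15  q16 
   q20   q17  q18 
   q21   q19  q20 
   q22   q21  q22 
(> = start, * = accepting)

start=q0; accept=q8,q9,q15,q18; q0-x->q1; q0-y->q2; q1-x->q3; q1-y->q4; q2-x->q5; q2-y->q6; q3-x->q7; q3-y->q8; q4-x->q9; q4-y->q10; q5-x->q11; q5-y->q12; q6-x->q13; q6-y->q14; q7-x->q15; q7-y->q16; q8-x->q17; q8-y->q18; q9-x->q19; q9-y->q20; q10-x->q21; q10-y->q22; q11-x->q7; q11-y->q8; q12-x->q9; q12-y->q10; q13-x->q11; q13-y->q12; q14-x->q13; q14-y->q14; q15-x->q7; q15-y->q8; q16-x->q9; q16-y->q10; q17-x->q11; q17-y->q12; q18-x->q13; q18-y->q14; q19-x->q15; q19-y->q16; q20-x->q17; q20-y->q18; q21-x->q19; q21-y->q20; q22-x->q21; q22-y->q22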